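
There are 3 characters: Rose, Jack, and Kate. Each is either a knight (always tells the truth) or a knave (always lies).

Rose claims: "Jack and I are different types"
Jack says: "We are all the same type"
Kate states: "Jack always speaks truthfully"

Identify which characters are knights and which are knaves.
Rose is a knight.
Jack is a knave.
Kate is a knave.

Verification:
- Rose (knight) says "Jack and I are different types" - this is TRUE because Rose is a knight and Jack is a knave.
- Jack (knave) says "We are all the same type" - this is FALSE (a lie) because Rose is a knight and Jack and Kate are knaves.
- Kate (knave) says "Jack always speaks truthfully" - this is FALSE (a lie) because Jack is a knave.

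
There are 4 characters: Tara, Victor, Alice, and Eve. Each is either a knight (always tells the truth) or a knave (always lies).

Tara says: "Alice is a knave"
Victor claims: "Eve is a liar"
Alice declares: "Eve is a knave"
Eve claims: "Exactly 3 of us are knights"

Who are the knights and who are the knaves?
Tara is a knave.
Victor is a knight.
Alice is a knight.
Eve is a knave.

Verification:
- Tara (knave) says "Alice is a knave" - this is FALSE (a lie) because Alice is a knight.
- Victor (knight) says "Eve is a liar" - this is TRUE because Eve is a knave.
- Alice (knight) says "Eve is a knave" - this is TRUE because Eve is a knave.
- Eve (knave) says "Exactly 3 of us are knights" - this is FALSE (a lie) because there are 2 knights.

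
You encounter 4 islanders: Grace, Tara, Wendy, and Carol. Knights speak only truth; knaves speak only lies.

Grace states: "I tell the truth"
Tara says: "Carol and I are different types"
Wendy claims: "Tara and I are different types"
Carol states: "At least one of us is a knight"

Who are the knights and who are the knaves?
Grace is a knave.
Tara is a knave.
Wendy is a knave.
Carol is a knave.

Verification:
- Grace (knave) says "I tell the truth" - this is FALSE (a lie) because Grace is a knave.
- Tara (knave) says "Carol and I are different types" - this is FALSE (a lie) because Tara is a knave and Carol is a knave.
- Wendy (knave) says "Tara and I are different types" - this is FALSE (a lie) because Wendy is a knave and Tara is a knave.
- Carol (knave) says "At least one of us is a knight" - this is FALSE (a lie) because no one is a knight.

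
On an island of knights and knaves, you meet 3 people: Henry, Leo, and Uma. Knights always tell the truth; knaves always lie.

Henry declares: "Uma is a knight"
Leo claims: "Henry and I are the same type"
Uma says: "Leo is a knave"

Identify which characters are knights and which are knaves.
Henry is a knight.
Leo is a knave.
Uma is a knight.

Verification:
- Henry (knight) says "Uma is a knight" - this is TRUE because Uma is a knight.
- Leo (knave) says "Henry and I are the same type" - this is FALSE (a lie) because Leo is a knave and Henry is a knight.
- Uma (knight) says "Leo is a knave" - this is TRUE because Leo is a knave.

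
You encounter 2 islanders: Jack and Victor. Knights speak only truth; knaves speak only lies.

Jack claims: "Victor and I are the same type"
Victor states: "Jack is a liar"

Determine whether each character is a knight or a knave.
Jack is a knave.
Victor is a knight.

Verification:
- Jack (knave) says "Victor and I are the same type" - this is FALSE (a lie) because Jack is a knave and Victor is a knight.
- Victor (knight) says "Jack is a liar" - this is TRUE because Jack is a knave.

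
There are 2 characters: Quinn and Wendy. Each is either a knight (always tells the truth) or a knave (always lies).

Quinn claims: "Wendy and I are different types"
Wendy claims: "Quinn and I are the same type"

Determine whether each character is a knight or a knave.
Quinn is a knight.
Wendy is a knave.

Verification:
- Quinn (knight) says "Wendy and I are different types" - this is TRUE because Quinn is a knight and Wendy is a knave.
- Wendy (knave) says "Quinn and I are the same type" - this is FALSE (a lie) because Wendy is a knave and Quinn is a knight.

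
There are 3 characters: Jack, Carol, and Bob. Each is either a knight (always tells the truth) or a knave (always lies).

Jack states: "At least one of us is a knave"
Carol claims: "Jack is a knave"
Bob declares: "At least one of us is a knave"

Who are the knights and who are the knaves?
Jack is a knight.
Carol is a knave.
Bob is a knight.

Verification:
- Jack (knight) says "At least one of us is a knave" - this is TRUE because Carol is a knave.
- Carol (knave) says "Jack is a knave" - this is FALSE (a lie) because Jack is a knight.
- Bob (knight) says "At least one of us is a knave" - this is TRUE because Carol is a knave.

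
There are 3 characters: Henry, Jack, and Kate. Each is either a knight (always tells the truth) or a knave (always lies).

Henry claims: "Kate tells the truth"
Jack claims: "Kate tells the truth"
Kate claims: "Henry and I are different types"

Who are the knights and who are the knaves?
Henry is a knave.
Jack is a knave.
Kate is a knave.

Verification:
- Henry (knave) says "Kate tells the truth" - this is FALSE (a lie) because Kate is a knave.
- Jack (knave) says "Kate tells the truth" - this is FALSE (a lie) because Kate is a knave.
- Kate (knave) says "Henry and I are different types" - this is FALSE (a lie) because Kate is a knave and Henry is a knave.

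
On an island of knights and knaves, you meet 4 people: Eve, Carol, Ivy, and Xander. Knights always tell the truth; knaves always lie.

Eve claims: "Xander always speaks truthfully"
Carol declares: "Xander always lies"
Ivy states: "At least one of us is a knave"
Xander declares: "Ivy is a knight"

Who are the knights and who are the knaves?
Eve is a knight.
Carol is a knave.
Ivy is a knight.
Xander is a knight.

Verification:
- Eve (knight) says "Xander always speaks truthfully" - this is TRUE because Xander is a knight.
- Carol (knave) says "Xander always lies" - this is FALSE (a lie) because Xander is a knight.
- Ivy (knight) says "At least one of us is a knave" - this is TRUE because Carol is a knave.
- Xander (knight) says "Ivy is a knight" - this is TRUE because Ivy is a knight.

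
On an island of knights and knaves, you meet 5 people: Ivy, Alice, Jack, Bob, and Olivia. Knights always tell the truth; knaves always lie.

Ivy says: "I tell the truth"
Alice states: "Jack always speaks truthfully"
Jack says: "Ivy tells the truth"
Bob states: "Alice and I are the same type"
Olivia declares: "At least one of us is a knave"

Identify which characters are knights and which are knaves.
Ivy is a knight.
Alice is a knight.
Jack is a knight.
Bob is a knave.
Olivia is a knight.

Verification:
- Ivy (knight) says "I tell the truth" - this is TRUE because Ivy is a knight.
- Alice (knight) says "Jack always speaks truthfully" - this is TRUE because Jack is a knight.
- Jack (knight) says "Ivy tells the truth" - this is TRUE because Ivy is a knight.
- Bob (knave) says "Alice and I are the same type" - this is FALSE (a lie) because Bob is a knave and Alice is a knight.
- Olivia (knight) says "At least one of us is a knave" - this is TRUE because Bob is a knave.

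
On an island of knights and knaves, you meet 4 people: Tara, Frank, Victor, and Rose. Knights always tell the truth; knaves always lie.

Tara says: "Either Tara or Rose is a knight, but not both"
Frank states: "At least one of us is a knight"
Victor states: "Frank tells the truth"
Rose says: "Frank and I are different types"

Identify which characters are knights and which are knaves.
Tara is a knave.
Frank is a knave.
Victor is a knave.
Rose is a knave.

Verification:
- Tara (knave) says "Either Tara or Rose is a knight, but not both" - this is FALSE (a lie) because Tara is a knave and Rose is a knave.
- Frank (knave) says "At least one of us is a knight" - this is FALSE (a lie) because no one is a knight.
- Victor (knave) says "Frank tells the truth" - this is FALSE (a lie) because Frank is a knave.
- Rose (knave) says "Frank and I are different types" - this is FALSE (a lie) because Rose is a knave and Frank is a knave.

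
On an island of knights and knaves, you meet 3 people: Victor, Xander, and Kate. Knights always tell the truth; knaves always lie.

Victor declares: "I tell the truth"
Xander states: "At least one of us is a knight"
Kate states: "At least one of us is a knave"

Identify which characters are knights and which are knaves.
Victor is a knave.
Xander is a knight.
Kate is a knight.

Verification:
- Victor (knave) says "I tell the truth" - this is FALSE (a lie) because Victor is a knave.
- Xander (knight) says "At least one of us is a knight" - this is TRUE because Xander and Kate are knights.
- Kate (knight) says "At least one of us is a knave" - this is TRUE because Victor is a knave.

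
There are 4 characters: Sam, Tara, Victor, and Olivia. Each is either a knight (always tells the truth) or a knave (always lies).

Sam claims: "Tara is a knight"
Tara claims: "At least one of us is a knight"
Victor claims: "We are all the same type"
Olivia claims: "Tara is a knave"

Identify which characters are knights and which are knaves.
Sam is a knight.
Tara is a knight.
Victor is a knave.
Olivia is a knave.

Verification:
- Sam (knight) says "Tara is a knight" - this is TRUE because Tara is a knight.
- Tara (knight) says "At least one of us is a knight" - this is TRUE because Sam and Tara are knights.
- Victor (knave) says "We are all the same type" - this is FALSE (a lie) because Sam and Tara are knights and Victor and Olivia are knaves.
- Olivia (knave) says "Tara is a knave" - this is FALSE (a lie) because Tara is a knight.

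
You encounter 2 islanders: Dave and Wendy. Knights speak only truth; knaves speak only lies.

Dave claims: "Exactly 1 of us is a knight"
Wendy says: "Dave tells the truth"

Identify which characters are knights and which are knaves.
Dave is a knave.
Wendy is a knave.

Verification:
- Dave (knave) says "Exactly 1 of us is a knight" - this is FALSE (a lie) because there are 0 knights.
- Wendy (knave) says "Dave tells the truth" - this is FALSE (a lie) because Dave is a knave.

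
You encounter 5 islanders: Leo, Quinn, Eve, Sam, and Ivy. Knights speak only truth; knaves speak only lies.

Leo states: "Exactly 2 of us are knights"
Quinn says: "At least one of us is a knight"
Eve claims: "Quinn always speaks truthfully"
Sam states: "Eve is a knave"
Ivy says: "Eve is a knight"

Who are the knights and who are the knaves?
Leo is a knave.
Quinn is a knight.
Eve is a knight.
Sam is a knave.
Ivy is a knight.

Verification:
- Leo (knave) says "Exactly 2 of us are knights" - this is FALSE (a lie) because there are 3 knights.
- Quinn (knight) says "At least one of us is a knight" - this is TRUE because Quinn, Eve, and Ivy are knights.
- Eve (knight) says "Quinn always speaks truthfully" - this is TRUE because Quinn is a knight.
- Sam (knave) says "Eve is a knave" - this is FALSE (a lie) because Eve is a knight.
- Ivy (knight) says "Eve is a knight" - this is TRUE because Eve is a knight.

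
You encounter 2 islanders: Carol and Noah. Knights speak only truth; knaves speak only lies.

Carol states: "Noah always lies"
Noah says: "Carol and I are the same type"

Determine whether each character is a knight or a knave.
Carol is a knight.
Noah is a knave.

Verification:
- Carol (knight) says "Noah always lies" - this is TRUE because Noah is a knave.
- Noah (knave) says "Carol and I are the same type" - this is FALSE (a lie) because Noah is a knave and Carol is a knight.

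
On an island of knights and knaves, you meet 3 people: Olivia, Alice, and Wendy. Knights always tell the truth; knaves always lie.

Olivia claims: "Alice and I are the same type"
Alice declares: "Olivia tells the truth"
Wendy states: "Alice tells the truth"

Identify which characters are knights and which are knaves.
Olivia is a knight.
Alice is a knight.
Wendy is a knight.

Verification:
- Olivia (knight) says "Alice and I are the same type" - this is TRUE because Olivia is a knight and Alice is a knight.
- Alice (knight) says "Olivia tells the truth" - this is TRUE because Olivia is a knight.
- Wendy (knight) says "Alice tells the truth" - this is TRUE because Alice is a knight.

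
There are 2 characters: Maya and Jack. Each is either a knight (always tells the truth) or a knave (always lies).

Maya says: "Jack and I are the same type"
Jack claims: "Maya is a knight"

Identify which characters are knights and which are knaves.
Maya is a knight.
Jack is a knight.

Verification:
- Maya (knight) says "Jack and I are the same type" - this is TRUE because Maya is a knight and Jack is a knight.
- Jack (knight) says "Maya is a knight" - this is TRUE because Maya is a knight.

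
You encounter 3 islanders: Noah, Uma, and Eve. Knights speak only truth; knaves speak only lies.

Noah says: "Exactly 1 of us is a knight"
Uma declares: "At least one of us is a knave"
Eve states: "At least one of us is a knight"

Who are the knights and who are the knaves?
Noah is a knave.
Uma is a knight.
Eve is a knight.

Verification:
- Noah (knave) says "Exactly 1 of us is a knight" - this is FALSE (a lie) because there are 2 knights.
- Uma (knight) says "At least one of us is a knave" - this is TRUE because Noah is a knave.
- Eve (knight) says "At least one of us is a knight" - this is TRUE because Uma and Eve are knights.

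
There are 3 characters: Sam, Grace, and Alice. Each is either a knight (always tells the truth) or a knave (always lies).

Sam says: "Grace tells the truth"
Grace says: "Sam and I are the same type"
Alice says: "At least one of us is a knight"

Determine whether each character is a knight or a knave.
Sam is a knight.
Grace is a knight.
Alice is a knight.

Verification:
- Sam (knight) says "Grace tells the truth" - this is TRUE because Grace is a knight.
- Grace (knight) says "Sam and I are the same type" - this is TRUE because Grace is a knight and Sam is a knight.
- Alice (knight) says "At least one of us is a knight" - this is TRUE because Sam, Grace, and Alice are knights.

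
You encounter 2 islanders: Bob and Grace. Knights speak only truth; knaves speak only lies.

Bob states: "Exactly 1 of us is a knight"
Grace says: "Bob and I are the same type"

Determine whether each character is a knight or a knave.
Bob is a knight.
Grace is a knave.

Verification:
- Bob (knight) says "Exactly 1 of us is a knight" - this is TRUE because there are 1 knights.
- Grace (knave) says "Bob and I are the same type" - this is FALSE (a lie) because Grace is a knave and Bob is a knight.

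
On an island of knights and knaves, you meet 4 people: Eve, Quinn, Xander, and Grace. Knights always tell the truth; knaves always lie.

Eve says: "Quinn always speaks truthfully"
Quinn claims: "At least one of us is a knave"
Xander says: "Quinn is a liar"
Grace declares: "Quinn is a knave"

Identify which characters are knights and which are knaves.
Eve is a knight.
Quinn is a knight.
Xander is a knave.
Grace is a knave.

Verification:
- Eve (knight) says "Quinn always speaks truthfully" - this is TRUE because Quinn is a knight.
- Quinn (knight) says "At least one of us is a knave" - this is TRUE because Xander and Grace are knaves.
- Xander (knave) says "Quinn is a liar" - this is FALSE (a lie) because Quinn is a knight.
- Grace (knave) says "Quinn is a knave" - this is FALSE (a lie) because Quinn is a knight.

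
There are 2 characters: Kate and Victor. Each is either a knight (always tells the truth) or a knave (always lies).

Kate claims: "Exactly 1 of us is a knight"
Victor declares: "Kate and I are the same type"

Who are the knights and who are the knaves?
Kate is a knight.
Victor is a knave.

Verification:
- Kate (knight) says "Exactly 1 of us is a knight" - this is TRUE because there are 1 knights.
- Victor (knave) says "Kate and I are the same type" - this is FALSE (a lie) because Victor is a knave and Kate is a knight.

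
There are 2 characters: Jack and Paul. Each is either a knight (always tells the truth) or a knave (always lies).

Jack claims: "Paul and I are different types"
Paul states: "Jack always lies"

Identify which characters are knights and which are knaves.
Jack is a knight.
Paul is a knave.

Verification:
- Jack (knight) says "Paul and I are different types" - this is TRUE because Jack is a knight and Paul is a knave.
- Paul (knave) says "Jack always lies" - this is FALSE (a lie) because Jack is a knight.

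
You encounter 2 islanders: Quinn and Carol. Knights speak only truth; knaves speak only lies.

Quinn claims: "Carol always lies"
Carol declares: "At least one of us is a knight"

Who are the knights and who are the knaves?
Quinn is a knave.
Carol is a knight.

Verification:
- Quinn (knave) says "Carol always lies" - this is FALSE (a lie) because Carol is a knight.
- Carol (knight) says "At least one of us is a knight" - this is TRUE because Carol is a knight.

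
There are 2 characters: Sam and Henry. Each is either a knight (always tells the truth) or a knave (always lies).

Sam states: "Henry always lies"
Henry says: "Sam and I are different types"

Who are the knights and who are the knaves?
Sam is a knave.
Henry is a knight.

Verification:
- Sam (knave) says "Henry always lies" - this is FALSE (a lie) because Henry is a knight.
- Henry (knight) says "Sam and I are different types" - this is TRUE because Henry is a knight and Sam is a knave.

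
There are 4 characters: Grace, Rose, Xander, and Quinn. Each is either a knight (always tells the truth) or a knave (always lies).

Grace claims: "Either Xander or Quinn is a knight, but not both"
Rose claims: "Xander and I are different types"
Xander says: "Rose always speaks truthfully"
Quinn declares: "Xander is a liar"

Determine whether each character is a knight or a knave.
Grace is a knight.
Rose is a knave.
Xander is a knave.
Quinn is a knight.

Verification:
- Grace (knight) says "Either Xander or Quinn is a knight, but not both" - this is TRUE because Xander is a knave and Quinn is a knight.
- Rose (knave) says "Xander and I are different types" - this is FALSE (a lie) because Rose is a knave and Xander is a knave.
- Xander (knave) says "Rose always speaks truthfully" - this is FALSE (a lie) because Rose is a knave.
- Quinn (knight) says "Xander is a liar" - this is TRUE because Xander is a knave.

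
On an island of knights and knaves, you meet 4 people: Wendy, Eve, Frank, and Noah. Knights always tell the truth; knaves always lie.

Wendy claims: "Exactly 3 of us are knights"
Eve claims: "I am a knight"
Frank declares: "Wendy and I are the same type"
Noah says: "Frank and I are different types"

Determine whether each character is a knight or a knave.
Wendy is a knight.
Eve is a knight.
Frank is a knave.
Noah is a knight.

Verification:
- Wendy (knight) says "Exactly 3 of us are knights" - this is TRUE because there are 3 knights.
- Eve (knight) says "I am a knight" - this is TRUE because Eve is a knight.
- Frank (knave) says "Wendy and I are the same type" - this is FALSE (a lie) because Frank is a knave and Wendy is a knight.
- Noah (knight) says "Frank and I are different types" - this is TRUE because Noah is a knight and Frank is a knave.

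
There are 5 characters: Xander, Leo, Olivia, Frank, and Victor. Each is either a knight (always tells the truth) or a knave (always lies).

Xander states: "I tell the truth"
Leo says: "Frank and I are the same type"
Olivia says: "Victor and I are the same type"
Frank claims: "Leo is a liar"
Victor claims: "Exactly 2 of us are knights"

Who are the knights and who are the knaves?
Xander is a knave.
Leo is a knave.
Olivia is a knave.
Frank is a knight.
Victor is a knight.

Verification:
- Xander (knave) says "I tell the truth" - this is FALSE (a lie) because Xander is a knave.
- Leo (knave) says "Frank and I are the same type" - this is FALSE (a lie) because Leo is a knave and Frank is a knight.
- Olivia (knave) says "Victor and I are the same type" - this is FALSE (a lie) because Olivia is a knave and Victor is a knight.
- Frank (knight) says "Leo is a liar" - this is TRUE because Leo is a knave.
- Victor (knight) says "Exactly 2 of us are knights" - this is TRUE because there are 2 knights.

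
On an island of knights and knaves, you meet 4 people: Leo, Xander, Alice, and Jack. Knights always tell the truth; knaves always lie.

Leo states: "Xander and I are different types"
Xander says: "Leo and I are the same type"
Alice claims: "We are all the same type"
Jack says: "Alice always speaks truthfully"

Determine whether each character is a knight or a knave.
Leo is a knight.
Xander is a knave.
Alice is a knave.
Jack is a knave.

Verification:
- Leo (knight) says "Xander and I are different types" - this is TRUE because Leo is a knight and Xander is a knave.
- Xander (knave) says "Leo and I are the same type" - this is FALSE (a lie) because Xander is a knave and Leo is a knight.
- Alice (knave) says "We are all the same type" - this is FALSE (a lie) because Leo is a knight and Xander, Alice, and Jack are knaves.
- Jack (knave) says "Alice always speaks truthfully" - this is FALSE (a lie) because Alice is a knave.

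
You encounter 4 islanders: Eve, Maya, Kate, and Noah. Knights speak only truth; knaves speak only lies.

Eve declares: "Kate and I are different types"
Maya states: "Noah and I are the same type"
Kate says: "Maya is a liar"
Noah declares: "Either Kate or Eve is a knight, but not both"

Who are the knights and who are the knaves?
Eve is a knight.
Maya is a knight.
Kate is a knave.
Noah is a knight.

Verification:
- Eve (knight) says "Kate and I are different types" - this is TRUE because Eve is a knight and Kate is a knave.
- Maya (knight) says "Noah and I are the same type" - this is TRUE because Maya is a knight and Noah is a knight.
- Kate (knave) says "Maya is a liar" - this is FALSE (a lie) because Maya is a knight.
- Noah (knight) says "Either Kate or Eve is a knight, but not both" - this is TRUE because Kate is a knave and Eve is a knight.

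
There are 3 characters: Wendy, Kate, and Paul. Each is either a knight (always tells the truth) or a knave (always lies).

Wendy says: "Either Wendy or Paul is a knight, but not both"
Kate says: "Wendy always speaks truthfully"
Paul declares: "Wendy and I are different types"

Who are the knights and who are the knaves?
Wendy is a knave.
Kate is a knave.
Paul is a knave.

Verification:
- Wendy (knave) says "Either Wendy or Paul is a knight, but not both" - this is FALSE (a lie) because Wendy is a knave and Paul is a knave.
- Kate (knave) says "Wendy always speaks truthfully" - this is FALSE (a lie) because Wendy is a knave.
- Paul (knave) says "Wendy and I are different types" - this is FALSE (a lie) because Paul is a knave and Wendy is a knave.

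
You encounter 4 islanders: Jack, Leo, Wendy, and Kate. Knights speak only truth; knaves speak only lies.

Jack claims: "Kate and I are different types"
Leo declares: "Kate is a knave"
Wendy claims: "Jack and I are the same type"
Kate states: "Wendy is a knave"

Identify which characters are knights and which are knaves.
Jack is a knight.
Leo is a knight.
Wendy is a knight.
Kate is a knave.

Verification:
- Jack (knight) says "Kate and I are different types" - this is TRUE because Jack is a knight and Kate is a knave.
- Leo (knight) says "Kate is a knave" - this is TRUE because Kate is a knave.
- Wendy (knight) says "Jack and I are the same type" - this is TRUE because Wendy is a knight and Jack is a knight.
- Kate (knave) says "Wendy is a knave" - this is FALSE (a lie) because Wendy is a knight.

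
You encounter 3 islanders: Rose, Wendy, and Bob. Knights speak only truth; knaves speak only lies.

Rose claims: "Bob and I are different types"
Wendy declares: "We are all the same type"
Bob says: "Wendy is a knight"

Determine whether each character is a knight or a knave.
Rose is a knight.
Wendy is a knave.
Bob is a knave.

Verification:
- Rose (knight) says "Bob and I are different types" - this is TRUE because Rose is a knight and Bob is a knave.
- Wendy (knave) says "We are all the same type" - this is FALSE (a lie) because Rose is a knight and Wendy and Bob are knaves.
- Bob (knave) says "Wendy is a knight" - this is FALSE (a lie) because Wendy is a knave.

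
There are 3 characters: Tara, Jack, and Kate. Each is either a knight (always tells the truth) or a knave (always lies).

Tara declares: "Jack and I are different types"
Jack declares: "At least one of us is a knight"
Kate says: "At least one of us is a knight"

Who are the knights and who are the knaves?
Tara is a knave.
Jack is a knave.
Kate is a knave.

Verification:
- Tara (knave) says "Jack and I are different types" - this is FALSE (a lie) because Tara is a knave and Jack is a knave.
- Jack (knave) says "At least one of us is a knight" - this is FALSE (a lie) because no one is a knight.
- Kate (knave) says "At least one of us is a knight" - this is FALSE (a lie) because no one is a knight.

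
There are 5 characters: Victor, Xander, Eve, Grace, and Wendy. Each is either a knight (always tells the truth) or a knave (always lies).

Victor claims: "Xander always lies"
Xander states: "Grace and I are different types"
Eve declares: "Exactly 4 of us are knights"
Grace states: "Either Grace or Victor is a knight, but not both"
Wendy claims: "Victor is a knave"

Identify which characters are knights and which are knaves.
Victor is a knave.
Xander is a knight.
Eve is a knave.
Grace is a knave.
Wendy is a knight.

Verification:
- Victor (knave) says "Xander always lies" - this is FALSE (a lie) because Xander is a knight.
- Xander (knight) says "Grace and I are different types" - this is TRUE because Xander is a knight and Grace is a knave.
- Eve (knave) says "Exactly 4 of us are knights" - this is FALSE (a lie) because there are 2 knights.
- Grace (knave) says "Either Grace or Victor is a knight, but not both" - this is FALSE (a lie) because Grace is a knave and Victor is a knave.
- Wendy (knight) says "Victor is a knave" - this is TRUE because Victor is a knave.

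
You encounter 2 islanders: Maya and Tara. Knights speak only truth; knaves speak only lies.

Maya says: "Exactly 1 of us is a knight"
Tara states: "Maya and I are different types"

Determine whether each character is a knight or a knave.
Maya is a knave.
Tara is a knave.

Verification:
- Maya (knave) says "Exactly 1 of us is a knight" - this is FALSE (a lie) because there are 0 knights.
- Tara (knave) says "Maya and I are different types" - this is FALSE (a lie) because Tara is a knave and Maya is a knave.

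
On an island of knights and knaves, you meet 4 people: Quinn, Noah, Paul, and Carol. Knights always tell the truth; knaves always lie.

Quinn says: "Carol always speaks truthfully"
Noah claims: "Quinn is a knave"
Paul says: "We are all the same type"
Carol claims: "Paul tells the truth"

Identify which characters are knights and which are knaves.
Quinn is a knave.
Noah is a knight.
Paul is a knave.
Carol is a knave.

Verification:
- Quinn (knave) says "Carol always speaks truthfully" - this is FALSE (a lie) because Carol is a knave.
- Noah (knight) says "Quinn is a knave" - this is TRUE because Quinn is a knave.
- Paul (knave) says "We are all the same type" - this is FALSE (a lie) because Noah is a knight and Quinn, Paul, and Carol are knaves.
- Carol (knave) says "Paul tells the truth" - this is FALSE (a lie) because Paul is a knave.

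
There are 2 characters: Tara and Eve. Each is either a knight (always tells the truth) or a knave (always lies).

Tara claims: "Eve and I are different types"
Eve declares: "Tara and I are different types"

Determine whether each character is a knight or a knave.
Tara is a knave.
Eve is a knave.

Verification:
- Tara (knave) says "Eve and I are different types" - this is FALSE (a lie) because Tara is a knave and Eve is a knave.
- Eve (knave) says "Tara and I are different types" - this is FALSE (a lie) because Eve is a knave and Tara is a knave.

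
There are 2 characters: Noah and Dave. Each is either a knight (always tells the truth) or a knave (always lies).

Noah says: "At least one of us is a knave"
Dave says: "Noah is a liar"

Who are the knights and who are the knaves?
Noah is a knight.
Dave is a knave.

Verification:
- Noah (knight) says "At least one of us is a knave" - this is TRUE because Dave is a knave.
- Dave (knave) says "Noah is a liar" - this is FALSE (a lie) because Noah is a knight.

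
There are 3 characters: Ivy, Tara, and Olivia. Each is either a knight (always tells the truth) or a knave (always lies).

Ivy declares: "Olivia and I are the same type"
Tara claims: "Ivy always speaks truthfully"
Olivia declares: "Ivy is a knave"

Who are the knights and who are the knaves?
Ivy is a knave.
Tara is a knave.
Olivia is a knight.

Verification:
- Ivy (knave) says "Olivia and I are the same type" - this is FALSE (a lie) because Ivy is a knave and Olivia is a knight.
- Tara (knave) says "Ivy always speaks truthfully" - this is FALSE (a lie) because Ivy is a knave.
- Olivia (knight) says "Ivy is a knave" - this is TRUE because Ivy is a knave.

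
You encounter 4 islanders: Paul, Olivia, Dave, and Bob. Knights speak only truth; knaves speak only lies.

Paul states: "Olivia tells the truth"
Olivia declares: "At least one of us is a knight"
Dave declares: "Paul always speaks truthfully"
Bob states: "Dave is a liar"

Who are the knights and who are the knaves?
Paul is a knight.
Olivia is a knight.
Dave is a knight.
Bob is a knave.

Verification:
- Paul (knight) says "Olivia tells the truth" - this is TRUE because Olivia is a knight.
- Olivia (knight) says "At least one of us is a knight" - this is TRUE because Paul, Olivia, and Dave are knights.
- Dave (knight) says "Paul always speaks truthfully" - this is TRUE because Paul is a knight.
- Bob (knave) says "Dave is a liar" - this is FALSE (a lie) because Dave is a knight.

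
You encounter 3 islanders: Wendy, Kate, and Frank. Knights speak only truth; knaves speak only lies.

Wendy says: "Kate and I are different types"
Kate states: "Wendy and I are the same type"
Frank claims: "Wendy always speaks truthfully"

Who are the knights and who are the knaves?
Wendy is a knight.
Kate is a knave.
Frank is a knight.

Verification:
- Wendy (knight) says "Kate and I are different types" - this is TRUE because Wendy is a knight and Kate is a knave.
- Kate (knave) says "Wendy and I are the same type" - this is FALSE (a lie) because Kate is a knave and Wendy is a knight.
- Frank (knight) says "Wendy always speaks truthfully" - this is TRUE because Wendy is a knight.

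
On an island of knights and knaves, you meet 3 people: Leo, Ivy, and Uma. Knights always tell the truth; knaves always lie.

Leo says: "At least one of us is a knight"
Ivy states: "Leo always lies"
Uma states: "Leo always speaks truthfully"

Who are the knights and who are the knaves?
Leo is a knight.
Ivy is a knave.
Uma is a knight.

Verification:
- Leo (knight) says "At least one of us is a knight" - this is TRUE because Leo and Uma are knights.
- Ivy (knave) says "Leo always lies" - this is FALSE (a lie) because Leo is a knight.
- Uma (knight) says "Leo always speaks truthfully" - this is TRUE because Leo is a knight.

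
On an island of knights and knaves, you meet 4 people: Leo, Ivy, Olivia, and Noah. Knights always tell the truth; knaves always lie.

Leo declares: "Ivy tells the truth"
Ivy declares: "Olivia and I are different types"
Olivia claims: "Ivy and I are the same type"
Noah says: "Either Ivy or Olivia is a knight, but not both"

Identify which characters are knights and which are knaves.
Leo is a knight.
Ivy is a knight.
Olivia is a knave.
Noah is a knight.

Verification:
- Leo (knight) says "Ivy tells the truth" - this is TRUE because Ivy is a knight.
- Ivy (knight) says "Olivia and I are different types" - this is TRUE because Ivy is a knight and Olivia is a knave.
- Olivia (knave) says "Ivy and I are the same type" - this is FALSE (a lie) because Olivia is a knave and Ivy is a knight.
- Noah (knight) says "Either Ivy or Olivia is a knight, but not both" - this is TRUE because Ivy is a knight and Olivia is a knave.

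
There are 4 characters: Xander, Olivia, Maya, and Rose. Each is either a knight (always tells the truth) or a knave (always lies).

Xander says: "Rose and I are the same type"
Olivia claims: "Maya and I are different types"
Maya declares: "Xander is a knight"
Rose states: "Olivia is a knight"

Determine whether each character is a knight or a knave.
Xander is a knave.
Olivia is a knight.
Maya is a knave.
Rose is a knight.

Verification:
- Xander (knave) says "Rose and I are the same type" - this is FALSE (a lie) because Xander is a knave and Rose is a knight.
- Olivia (knight) says "Maya and I are different types" - this is TRUE because Olivia is a knight and Maya is a knave.
- Maya (knave) says "Xander is a knight" - this is FALSE (a lie) because Xander is a knave.
- Rose (knight) says "Olivia is a knight" - this is TRUE because Olivia is a knight.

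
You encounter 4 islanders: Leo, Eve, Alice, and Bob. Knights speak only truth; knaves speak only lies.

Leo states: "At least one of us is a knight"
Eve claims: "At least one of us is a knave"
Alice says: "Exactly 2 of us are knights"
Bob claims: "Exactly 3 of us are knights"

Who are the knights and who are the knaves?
Leo is a knight.
Eve is a knight.
Alice is a knave.
Bob is a knight.

Verification:
- Leo (knight) says "At least one of us is a knight" - this is TRUE because Leo, Eve, and Bob are knights.
- Eve (knight) says "At least one of us is a knave" - this is TRUE because Alice is a knave.
- Alice (knave) says "Exactly 2 of us are knights" - this is FALSE (a lie) because there are 3 knights.
- Bob (knight) says "Exactly 3 of us are knights" - this is TRUE because there are 3 knights.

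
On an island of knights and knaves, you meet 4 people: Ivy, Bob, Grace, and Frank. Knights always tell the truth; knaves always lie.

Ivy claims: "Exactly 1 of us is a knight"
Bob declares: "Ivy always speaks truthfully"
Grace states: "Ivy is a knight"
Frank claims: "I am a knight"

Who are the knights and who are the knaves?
Ivy is a knave.
Bob is a knave.
Grace is a knave.
Frank is a knave.

Verification:
- Ivy (knave) says "Exactly 1 of us is a knight" - this is FALSE (a lie) because there are 0 knights.
- Bob (knave) says "Ivy always speaks truthfully" - this is FALSE (a lie) because Ivy is a knave.
- Grace (knave) says "Ivy is a knight" - this is FALSE (a lie) because Ivy is a knave.
- Frank (knave) says "I am a knight" - this is FALSE (a lie) because Frank is a knave.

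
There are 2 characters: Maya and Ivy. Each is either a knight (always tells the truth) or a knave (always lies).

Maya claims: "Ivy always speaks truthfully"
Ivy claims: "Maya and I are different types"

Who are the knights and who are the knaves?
Maya is a knave.
Ivy is a knave.

Verification:
- Maya (knave) says "Ivy always speaks truthfully" - this is FALSE (a lie) because Ivy is a knave.
- Ivy (knave) says "Maya and I are different types" - this is FALSE (a lie) because Ivy is a knave and Maya is a knave.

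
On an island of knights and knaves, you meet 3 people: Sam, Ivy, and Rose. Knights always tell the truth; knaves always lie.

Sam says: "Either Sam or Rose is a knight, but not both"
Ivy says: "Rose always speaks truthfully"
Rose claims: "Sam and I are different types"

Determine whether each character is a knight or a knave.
Sam is a knave.
Ivy is a knave.
Rose is a knave.

Verification:
- Sam (knave) says "Either Sam or Rose is a knight, but not both" - this is FALSE (a lie) because Sam is a knave and Rose is a knave.
- Ivy (knave) says "Rose always speaks truthfully" - this is FALSE (a lie) because Rose is a knave.
- Rose (knave) says "Sam and I are different types" - this is FALSE (a lie) because Rose is a knave and Sam is a knave.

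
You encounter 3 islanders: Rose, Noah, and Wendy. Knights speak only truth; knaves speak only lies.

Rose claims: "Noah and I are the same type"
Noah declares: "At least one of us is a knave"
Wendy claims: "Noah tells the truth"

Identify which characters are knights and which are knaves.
Rose is a knave.
Noah is a knight.
Wendy is a knight.

Verification:
- Rose (knave) says "Noah and I are the same type" - this is FALSE (a lie) because Rose is a knave and Noah is a knight.
- Noah (knight) says "At least one of us is a knave" - this is TRUE because Rose is a knave.
- Wendy (knight) says "Noah tells the truth" - this is TRUE because Noah is a knight.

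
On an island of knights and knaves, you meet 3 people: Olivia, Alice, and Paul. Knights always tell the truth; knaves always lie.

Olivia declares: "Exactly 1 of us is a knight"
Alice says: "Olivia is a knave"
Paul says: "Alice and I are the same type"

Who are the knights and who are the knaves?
Olivia is a knave.
Alice is a knight.
Paul is a knight.

Verification:
- Olivia (knave) says "Exactly 1 of us is a knight" - this is FALSE (a lie) because there are 2 knights.
- Alice (knight) says "Olivia is a knave" - this is TRUE because Olivia is a knave.
- Paul (knight) says "Alice and I are the same type" - this is TRUE because Paul is a knight and Alice is a knight.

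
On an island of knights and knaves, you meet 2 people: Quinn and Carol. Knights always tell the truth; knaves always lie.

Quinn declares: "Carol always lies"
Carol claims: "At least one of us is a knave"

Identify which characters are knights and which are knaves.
Quinn is a knave.
Carol is a knight.

Verification:
- Quinn (knave) says "Carol always lies" - this is FALSE (a lie) because Carol is a knight.
- Carol (knight) says "At least one of us is a knave" - this is TRUE because Quinn is a knave.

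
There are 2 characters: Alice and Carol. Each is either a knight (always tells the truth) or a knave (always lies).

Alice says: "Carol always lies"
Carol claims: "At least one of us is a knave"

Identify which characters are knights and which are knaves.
Alice is a knave.
Carol is a knight.

Verification:
- Alice (knave) says "Carol always lies" - this is FALSE (a lie) because Carol is a knight.
- Carol (knight) says "At least one of us is a knave" - this is TRUE because Alice is a knave.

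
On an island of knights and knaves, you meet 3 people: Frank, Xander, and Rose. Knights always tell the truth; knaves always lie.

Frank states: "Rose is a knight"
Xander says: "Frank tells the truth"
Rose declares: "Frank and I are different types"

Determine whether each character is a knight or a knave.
Frank is a knave.
Xander is a knave.
Rose is a knave.

Verification:
- Frank (knave) says "Rose is a knight" - this is FALSE (a lie) because Rose is a knave.
- Xander (knave) says "Frank tells the truth" - this is FALSE (a lie) because Frank is a knave.
- Rose (knave) says "Frank and I are different types" - this is FALSE (a lie) because Rose is a knave and Frank is a knave.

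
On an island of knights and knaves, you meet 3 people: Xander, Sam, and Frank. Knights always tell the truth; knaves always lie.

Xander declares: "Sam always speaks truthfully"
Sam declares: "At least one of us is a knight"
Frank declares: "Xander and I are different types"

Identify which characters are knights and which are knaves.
Xander is a knave.
Sam is a knave.
Frank is a knave.

Verification:
- Xander (knave) says "Sam always speaks truthfully" - this is FALSE (a lie) because Sam is a knave.
- Sam (knave) says "At least one of us is a knight" - this is FALSE (a lie) because no one is a knight.
- Frank (knave) says "Xander and I are different types" - this is FALSE (a lie) because Frank is a knave and Xander is a knave.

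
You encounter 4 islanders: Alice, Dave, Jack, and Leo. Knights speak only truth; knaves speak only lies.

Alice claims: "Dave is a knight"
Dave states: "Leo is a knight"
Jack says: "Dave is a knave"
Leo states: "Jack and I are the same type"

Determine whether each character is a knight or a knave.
Alice is a knave.
Dave is a knave.
Jack is a knight.
Leo is a knave.

Verification:
- Alice (knave) says "Dave is a knight" - this is FALSE (a lie) because Dave is a knave.
- Dave (knave) says "Leo is a knight" - this is FALSE (a lie) because Leo is a knave.
- Jack (knight) says "Dave is a knave" - this is TRUE because Dave is a knave.
- Leo (knave) says "Jack and I are the same type" - this is FALSE (a lie) because Leo is a knave and Jack is a knight.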